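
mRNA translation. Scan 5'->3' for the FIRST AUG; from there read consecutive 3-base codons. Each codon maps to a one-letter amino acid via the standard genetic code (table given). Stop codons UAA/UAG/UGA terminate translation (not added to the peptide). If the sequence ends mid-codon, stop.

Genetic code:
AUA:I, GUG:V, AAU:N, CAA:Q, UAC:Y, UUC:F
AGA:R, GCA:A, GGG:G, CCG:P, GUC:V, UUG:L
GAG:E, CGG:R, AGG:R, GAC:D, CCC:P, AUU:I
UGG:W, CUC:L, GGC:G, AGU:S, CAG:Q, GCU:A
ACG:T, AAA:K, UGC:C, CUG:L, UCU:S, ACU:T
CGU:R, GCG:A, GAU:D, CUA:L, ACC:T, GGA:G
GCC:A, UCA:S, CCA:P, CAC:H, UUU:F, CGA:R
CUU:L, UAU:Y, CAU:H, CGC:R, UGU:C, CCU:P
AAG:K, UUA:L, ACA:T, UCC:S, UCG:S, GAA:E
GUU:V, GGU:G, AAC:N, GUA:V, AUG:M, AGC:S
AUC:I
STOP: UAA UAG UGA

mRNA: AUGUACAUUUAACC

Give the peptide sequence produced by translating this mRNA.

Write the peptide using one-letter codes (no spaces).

Answer: MYI

Derivation:
start AUG at pos 0
pos 0: AUG -> M; peptide=M
pos 3: UAC -> Y; peptide=MY
pos 6: AUU -> I; peptide=MYI
pos 9: UAA -> STOP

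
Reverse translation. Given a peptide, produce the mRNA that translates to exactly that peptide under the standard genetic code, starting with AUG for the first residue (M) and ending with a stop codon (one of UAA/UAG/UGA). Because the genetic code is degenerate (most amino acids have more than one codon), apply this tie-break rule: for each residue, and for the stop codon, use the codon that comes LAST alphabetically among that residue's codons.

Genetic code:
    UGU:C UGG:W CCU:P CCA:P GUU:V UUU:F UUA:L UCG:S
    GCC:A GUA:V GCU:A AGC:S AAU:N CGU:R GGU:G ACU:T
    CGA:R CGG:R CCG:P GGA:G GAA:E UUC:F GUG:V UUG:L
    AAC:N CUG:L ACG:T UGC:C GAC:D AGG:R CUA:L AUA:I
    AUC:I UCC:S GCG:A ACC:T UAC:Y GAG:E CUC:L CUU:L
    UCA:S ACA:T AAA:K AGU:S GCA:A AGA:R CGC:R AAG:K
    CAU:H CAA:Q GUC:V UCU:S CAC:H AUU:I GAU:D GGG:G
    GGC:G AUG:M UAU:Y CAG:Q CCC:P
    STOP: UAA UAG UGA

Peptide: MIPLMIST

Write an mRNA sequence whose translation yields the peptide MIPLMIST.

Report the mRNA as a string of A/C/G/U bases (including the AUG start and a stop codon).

Answer: mRNA: AUGAUUCCUUUGAUGAUUUCUACUUGA

Derivation:
residue 1: M -> AUG (start codon)
residue 2: I codons sorted = AUA,AUC,AUU -> pick last = AUU
residue 3: P codons sorted = CCA,CCC,CCG,CCU -> pick last = CCU
residue 4: L codons sorted = CUA,CUC,CUG,CUU,UUA,UUG -> pick last = UUG
residue 5: M -> AUG (only codon)
residue 6: I codons sorted = AUA,AUC,AUU -> pick last = AUU
residue 7: S codons sorted = AGC,AGU,UCA,UCC,UCG,UCU -> pick last = UCU
residue 8: T codons sorted = ACA,ACC,ACG,ACU -> pick last = ACU
terminator: stop codons sorted = UAA,UAG,UGA -> pick last = UGA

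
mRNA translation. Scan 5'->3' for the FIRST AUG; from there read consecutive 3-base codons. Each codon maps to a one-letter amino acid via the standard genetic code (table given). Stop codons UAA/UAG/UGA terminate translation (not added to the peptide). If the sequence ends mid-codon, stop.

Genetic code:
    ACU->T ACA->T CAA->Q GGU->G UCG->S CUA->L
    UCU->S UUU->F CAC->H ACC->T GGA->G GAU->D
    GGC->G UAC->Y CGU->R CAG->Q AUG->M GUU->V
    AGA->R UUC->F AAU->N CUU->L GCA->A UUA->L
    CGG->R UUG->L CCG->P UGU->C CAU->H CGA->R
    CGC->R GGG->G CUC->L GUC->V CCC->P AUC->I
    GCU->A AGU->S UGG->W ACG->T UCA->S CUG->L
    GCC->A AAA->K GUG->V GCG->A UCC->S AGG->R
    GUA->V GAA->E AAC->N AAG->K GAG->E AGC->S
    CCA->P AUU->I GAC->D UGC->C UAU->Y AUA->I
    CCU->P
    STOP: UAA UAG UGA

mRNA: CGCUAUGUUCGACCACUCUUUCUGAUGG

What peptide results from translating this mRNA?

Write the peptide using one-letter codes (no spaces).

Answer: MFDHSF

Derivation:
start AUG at pos 4
pos 4: AUG -> M; peptide=M
pos 7: UUC -> F; peptide=MF
pos 10: GAC -> D; peptide=MFD
pos 13: CAC -> H; peptide=MFDH
pos 16: UCU -> S; peptide=MFDHS
pos 19: UUC -> F; peptide=MFDHSF
pos 22: UGA -> STOP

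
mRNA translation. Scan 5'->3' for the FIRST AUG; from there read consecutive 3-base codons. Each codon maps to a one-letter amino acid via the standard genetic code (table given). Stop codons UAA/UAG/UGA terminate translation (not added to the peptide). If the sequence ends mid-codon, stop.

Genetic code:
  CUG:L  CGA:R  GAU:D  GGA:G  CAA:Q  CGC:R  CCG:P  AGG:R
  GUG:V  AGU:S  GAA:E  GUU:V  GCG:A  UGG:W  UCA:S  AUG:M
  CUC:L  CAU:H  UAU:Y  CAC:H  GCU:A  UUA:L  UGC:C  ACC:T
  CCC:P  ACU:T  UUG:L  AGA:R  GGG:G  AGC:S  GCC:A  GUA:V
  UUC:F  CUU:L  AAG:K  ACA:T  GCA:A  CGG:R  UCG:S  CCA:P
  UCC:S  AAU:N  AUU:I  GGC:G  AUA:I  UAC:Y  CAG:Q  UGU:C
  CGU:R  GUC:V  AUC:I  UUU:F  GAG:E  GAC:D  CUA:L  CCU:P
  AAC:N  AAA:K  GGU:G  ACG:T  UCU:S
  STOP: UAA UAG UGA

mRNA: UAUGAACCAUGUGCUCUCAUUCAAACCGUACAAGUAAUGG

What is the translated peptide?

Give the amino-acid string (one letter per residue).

start AUG at pos 1
pos 1: AUG -> M; peptide=M
pos 4: AAC -> N; peptide=MN
pos 7: CAU -> H; peptide=MNH
pos 10: GUG -> V; peptide=MNHV
pos 13: CUC -> L; peptide=MNHVL
pos 16: UCA -> S; peptide=MNHVLS
pos 19: UUC -> F; peptide=MNHVLSF
pos 22: AAA -> K; peptide=MNHVLSFK
pos 25: CCG -> P; peptide=MNHVLSFKP
pos 28: UAC -> Y; peptide=MNHVLSFKPY
pos 31: AAG -> K; peptide=MNHVLSFKPYK
pos 34: UAA -> STOP

Answer: MNHVLSFKPYK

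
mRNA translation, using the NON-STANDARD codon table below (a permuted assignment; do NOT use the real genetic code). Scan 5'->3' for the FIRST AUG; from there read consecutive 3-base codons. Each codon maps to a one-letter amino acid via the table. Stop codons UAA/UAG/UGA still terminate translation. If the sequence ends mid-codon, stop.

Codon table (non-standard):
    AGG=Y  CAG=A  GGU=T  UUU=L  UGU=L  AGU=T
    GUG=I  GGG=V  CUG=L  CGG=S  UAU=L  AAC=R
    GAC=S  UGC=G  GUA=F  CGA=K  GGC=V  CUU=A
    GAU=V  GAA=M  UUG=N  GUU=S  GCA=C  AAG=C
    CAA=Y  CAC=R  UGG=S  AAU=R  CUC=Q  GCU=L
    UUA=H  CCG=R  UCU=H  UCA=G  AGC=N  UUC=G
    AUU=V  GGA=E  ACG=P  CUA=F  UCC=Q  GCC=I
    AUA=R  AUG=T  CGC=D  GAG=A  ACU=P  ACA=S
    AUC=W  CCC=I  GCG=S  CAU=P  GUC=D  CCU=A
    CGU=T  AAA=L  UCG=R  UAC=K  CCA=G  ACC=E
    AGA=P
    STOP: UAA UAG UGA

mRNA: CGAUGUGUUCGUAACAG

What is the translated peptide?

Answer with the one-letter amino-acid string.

start AUG at pos 2
pos 2: AUG -> T; peptide=T
pos 5: UGU -> L; peptide=TL
pos 8: UCG -> R; peptide=TLR
pos 11: UAA -> STOP

Answer: TLR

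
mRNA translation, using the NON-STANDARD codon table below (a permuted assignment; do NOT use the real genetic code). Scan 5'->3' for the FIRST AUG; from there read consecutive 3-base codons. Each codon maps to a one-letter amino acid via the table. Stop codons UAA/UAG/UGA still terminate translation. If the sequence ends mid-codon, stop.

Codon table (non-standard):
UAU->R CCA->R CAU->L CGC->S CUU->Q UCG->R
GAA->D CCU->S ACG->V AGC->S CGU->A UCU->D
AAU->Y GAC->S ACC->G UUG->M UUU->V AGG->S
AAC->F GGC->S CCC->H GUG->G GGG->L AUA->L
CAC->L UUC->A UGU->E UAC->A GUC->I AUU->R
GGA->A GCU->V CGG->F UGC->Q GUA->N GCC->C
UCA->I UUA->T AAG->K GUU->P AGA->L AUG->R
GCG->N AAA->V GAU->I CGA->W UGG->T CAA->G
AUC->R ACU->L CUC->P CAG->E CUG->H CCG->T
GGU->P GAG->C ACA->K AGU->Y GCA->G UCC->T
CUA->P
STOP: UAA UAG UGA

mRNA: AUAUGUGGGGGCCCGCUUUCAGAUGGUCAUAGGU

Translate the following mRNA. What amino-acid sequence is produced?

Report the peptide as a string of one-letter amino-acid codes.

Answer: RTLHVALTI

Derivation:
start AUG at pos 2
pos 2: AUG -> R; peptide=R
pos 5: UGG -> T; peptide=RT
pos 8: GGG -> L; peptide=RTL
pos 11: CCC -> H; peptide=RTLH
pos 14: GCU -> V; peptide=RTLHV
pos 17: UUC -> A; peptide=RTLHVA
pos 20: AGA -> L; peptide=RTLHVAL
pos 23: UGG -> T; peptide=RTLHVALT
pos 26: UCA -> I; peptide=RTLHVALTI
pos 29: UAG -> STOP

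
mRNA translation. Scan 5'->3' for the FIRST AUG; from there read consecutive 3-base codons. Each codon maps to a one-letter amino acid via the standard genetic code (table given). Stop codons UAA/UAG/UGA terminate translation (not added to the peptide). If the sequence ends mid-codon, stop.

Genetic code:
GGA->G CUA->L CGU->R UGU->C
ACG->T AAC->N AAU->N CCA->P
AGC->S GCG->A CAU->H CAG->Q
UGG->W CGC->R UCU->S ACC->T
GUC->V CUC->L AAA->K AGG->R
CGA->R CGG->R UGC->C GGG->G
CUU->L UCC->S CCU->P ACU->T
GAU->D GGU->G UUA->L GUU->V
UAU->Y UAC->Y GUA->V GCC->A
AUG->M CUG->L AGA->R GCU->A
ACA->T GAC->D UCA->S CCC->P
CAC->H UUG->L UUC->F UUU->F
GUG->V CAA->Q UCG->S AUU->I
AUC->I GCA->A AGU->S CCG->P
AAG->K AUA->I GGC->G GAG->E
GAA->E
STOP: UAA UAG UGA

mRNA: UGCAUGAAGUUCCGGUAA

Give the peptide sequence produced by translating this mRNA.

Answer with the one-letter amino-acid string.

start AUG at pos 3
pos 3: AUG -> M; peptide=M
pos 6: AAG -> K; peptide=MK
pos 9: UUC -> F; peptide=MKF
pos 12: CGG -> R; peptide=MKFR
pos 15: UAA -> STOP

Answer: MKFR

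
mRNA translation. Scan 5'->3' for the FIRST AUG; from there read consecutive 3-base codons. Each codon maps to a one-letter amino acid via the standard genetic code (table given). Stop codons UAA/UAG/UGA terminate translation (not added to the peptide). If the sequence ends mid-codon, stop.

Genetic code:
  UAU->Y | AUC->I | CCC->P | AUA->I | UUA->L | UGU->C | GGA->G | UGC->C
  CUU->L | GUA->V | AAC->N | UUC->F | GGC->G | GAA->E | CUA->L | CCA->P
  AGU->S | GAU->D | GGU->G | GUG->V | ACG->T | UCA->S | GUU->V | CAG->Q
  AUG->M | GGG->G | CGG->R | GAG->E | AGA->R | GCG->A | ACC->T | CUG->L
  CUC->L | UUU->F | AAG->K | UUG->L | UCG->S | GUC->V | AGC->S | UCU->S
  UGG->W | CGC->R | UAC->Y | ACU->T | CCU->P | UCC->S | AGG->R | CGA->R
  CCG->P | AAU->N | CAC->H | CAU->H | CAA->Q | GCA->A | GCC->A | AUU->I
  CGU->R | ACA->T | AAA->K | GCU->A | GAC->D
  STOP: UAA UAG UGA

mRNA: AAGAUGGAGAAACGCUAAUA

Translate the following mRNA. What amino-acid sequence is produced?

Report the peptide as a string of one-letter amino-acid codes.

start AUG at pos 3
pos 3: AUG -> M; peptide=M
pos 6: GAG -> E; peptide=ME
pos 9: AAA -> K; peptide=MEK
pos 12: CGC -> R; peptide=MEKR
pos 15: UAA -> STOP

Answer: MEKR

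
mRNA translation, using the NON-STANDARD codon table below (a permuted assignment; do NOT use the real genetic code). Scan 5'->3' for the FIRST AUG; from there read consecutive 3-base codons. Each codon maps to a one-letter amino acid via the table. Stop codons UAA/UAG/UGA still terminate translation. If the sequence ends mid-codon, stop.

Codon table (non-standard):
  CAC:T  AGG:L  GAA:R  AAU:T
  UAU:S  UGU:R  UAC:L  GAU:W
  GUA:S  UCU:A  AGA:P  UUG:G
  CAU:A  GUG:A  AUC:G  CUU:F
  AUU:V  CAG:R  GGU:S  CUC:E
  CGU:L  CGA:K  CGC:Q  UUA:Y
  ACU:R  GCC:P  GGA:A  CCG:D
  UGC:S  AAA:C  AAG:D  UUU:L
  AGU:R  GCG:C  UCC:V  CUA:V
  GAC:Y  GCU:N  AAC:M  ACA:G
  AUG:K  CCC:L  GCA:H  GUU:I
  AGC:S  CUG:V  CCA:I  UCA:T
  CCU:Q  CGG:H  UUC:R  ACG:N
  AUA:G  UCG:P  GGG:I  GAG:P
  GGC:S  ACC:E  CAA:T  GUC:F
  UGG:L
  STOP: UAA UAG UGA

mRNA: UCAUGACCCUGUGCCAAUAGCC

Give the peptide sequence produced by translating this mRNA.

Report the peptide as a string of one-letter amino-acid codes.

start AUG at pos 2
pos 2: AUG -> K; peptide=K
pos 5: ACC -> E; peptide=KE
pos 8: CUG -> V; peptide=KEV
pos 11: UGC -> S; peptide=KEVS
pos 14: CAA -> T; peptide=KEVST
pos 17: UAG -> STOP

Answer: KEVST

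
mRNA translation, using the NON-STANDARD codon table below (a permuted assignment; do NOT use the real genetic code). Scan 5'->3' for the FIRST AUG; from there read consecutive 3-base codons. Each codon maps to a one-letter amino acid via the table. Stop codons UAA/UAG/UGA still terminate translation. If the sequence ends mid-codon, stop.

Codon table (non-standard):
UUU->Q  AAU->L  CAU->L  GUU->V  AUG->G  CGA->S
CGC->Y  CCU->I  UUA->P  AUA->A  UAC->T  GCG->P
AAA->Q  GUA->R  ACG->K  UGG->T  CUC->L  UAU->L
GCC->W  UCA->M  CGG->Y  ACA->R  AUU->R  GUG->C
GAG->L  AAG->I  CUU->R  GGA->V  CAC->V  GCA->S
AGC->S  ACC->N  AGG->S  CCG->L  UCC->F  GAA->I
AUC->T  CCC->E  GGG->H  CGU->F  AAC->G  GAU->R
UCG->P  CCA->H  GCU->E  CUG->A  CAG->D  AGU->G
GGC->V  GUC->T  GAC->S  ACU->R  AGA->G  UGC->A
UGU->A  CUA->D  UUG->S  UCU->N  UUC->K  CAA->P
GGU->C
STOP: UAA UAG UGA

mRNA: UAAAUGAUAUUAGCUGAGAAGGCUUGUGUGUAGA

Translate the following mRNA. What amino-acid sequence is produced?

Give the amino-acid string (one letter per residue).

start AUG at pos 3
pos 3: AUG -> G; peptide=G
pos 6: AUA -> A; peptide=GA
pos 9: UUA -> P; peptide=GAP
pos 12: GCU -> E; peptide=GAPE
pos 15: GAG -> L; peptide=GAPEL
pos 18: AAG -> I; peptide=GAPELI
pos 21: GCU -> E; peptide=GAPELIE
pos 24: UGU -> A; peptide=GAPELIEA
pos 27: GUG -> C; peptide=GAPELIEAC
pos 30: UAG -> STOP

Answer: GAPELIEAC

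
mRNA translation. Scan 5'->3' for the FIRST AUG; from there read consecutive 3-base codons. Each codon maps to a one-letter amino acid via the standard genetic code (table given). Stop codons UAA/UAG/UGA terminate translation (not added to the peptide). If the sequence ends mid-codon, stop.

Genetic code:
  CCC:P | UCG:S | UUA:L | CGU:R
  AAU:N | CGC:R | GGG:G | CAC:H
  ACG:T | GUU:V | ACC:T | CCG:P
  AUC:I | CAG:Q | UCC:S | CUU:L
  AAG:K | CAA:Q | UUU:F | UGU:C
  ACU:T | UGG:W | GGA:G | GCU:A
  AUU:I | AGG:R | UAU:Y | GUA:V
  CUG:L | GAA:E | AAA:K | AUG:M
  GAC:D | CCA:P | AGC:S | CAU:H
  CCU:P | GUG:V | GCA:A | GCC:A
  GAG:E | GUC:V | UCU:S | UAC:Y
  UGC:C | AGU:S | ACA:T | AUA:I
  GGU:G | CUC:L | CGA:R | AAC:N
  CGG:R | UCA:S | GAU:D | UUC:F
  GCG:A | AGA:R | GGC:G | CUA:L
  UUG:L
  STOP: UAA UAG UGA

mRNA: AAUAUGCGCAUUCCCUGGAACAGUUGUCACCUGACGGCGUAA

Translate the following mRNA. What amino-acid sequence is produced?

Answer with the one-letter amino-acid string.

Answer: MRIPWNSCHLTA

Derivation:
start AUG at pos 3
pos 3: AUG -> M; peptide=M
pos 6: CGC -> R; peptide=MR
pos 9: AUU -> I; peptide=MRI
pos 12: CCC -> P; peptide=MRIP
pos 15: UGG -> W; peptide=MRIPW
pos 18: AAC -> N; peptide=MRIPWN
pos 21: AGU -> S; peptide=MRIPWNS
pos 24: UGU -> C; peptide=MRIPWNSC
pos 27: CAC -> H; peptide=MRIPWNSCH
pos 30: CUG -> L; peptide=MRIPWNSCHL
pos 33: ACG -> T; peptide=MRIPWNSCHLT
pos 36: GCG -> A; peptide=MRIPWNSCHLTA
pos 39: UAA -> STOP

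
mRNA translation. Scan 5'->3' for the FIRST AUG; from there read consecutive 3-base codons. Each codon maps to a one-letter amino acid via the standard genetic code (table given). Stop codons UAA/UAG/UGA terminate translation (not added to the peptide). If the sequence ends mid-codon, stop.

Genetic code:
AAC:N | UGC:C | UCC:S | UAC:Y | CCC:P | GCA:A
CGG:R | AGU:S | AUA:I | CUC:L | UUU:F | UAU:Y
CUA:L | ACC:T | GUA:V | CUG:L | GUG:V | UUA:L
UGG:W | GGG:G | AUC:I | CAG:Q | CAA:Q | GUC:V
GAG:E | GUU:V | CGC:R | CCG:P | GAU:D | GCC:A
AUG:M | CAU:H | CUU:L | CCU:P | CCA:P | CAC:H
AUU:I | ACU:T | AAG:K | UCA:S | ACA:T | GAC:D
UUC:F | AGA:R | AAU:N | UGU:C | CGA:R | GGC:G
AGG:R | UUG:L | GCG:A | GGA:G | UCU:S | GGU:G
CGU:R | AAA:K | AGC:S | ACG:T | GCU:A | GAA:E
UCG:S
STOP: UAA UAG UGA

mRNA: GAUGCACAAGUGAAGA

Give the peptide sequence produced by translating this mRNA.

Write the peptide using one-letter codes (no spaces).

start AUG at pos 1
pos 1: AUG -> M; peptide=M
pos 4: CAC -> H; peptide=MH
pos 7: AAG -> K; peptide=MHK
pos 10: UGA -> STOP

Answer: MHK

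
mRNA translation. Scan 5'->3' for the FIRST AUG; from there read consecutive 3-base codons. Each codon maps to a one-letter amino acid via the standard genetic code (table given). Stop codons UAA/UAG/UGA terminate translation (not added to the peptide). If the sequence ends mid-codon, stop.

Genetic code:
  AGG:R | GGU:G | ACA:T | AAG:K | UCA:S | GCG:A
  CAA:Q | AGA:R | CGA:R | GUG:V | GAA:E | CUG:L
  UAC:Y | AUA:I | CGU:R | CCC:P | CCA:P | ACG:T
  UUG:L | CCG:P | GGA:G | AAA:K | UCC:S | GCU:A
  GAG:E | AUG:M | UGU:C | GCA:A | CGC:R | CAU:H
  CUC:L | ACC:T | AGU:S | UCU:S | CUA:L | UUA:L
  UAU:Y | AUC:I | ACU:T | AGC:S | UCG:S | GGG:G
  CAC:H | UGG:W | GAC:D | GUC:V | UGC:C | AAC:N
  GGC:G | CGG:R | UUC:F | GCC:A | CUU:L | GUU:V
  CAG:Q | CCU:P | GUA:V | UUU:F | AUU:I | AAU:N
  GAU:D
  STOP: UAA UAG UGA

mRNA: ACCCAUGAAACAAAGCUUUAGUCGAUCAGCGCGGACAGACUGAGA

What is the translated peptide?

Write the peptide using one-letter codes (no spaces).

Answer: MKQSFSRSARTD

Derivation:
start AUG at pos 4
pos 4: AUG -> M; peptide=M
pos 7: AAA -> K; peptide=MK
pos 10: CAA -> Q; peptide=MKQ
pos 13: AGC -> S; peptide=MKQS
pos 16: UUU -> F; peptide=MKQSF
pos 19: AGU -> S; peptide=MKQSFS
pos 22: CGA -> R; peptide=MKQSFSR
pos 25: UCA -> S; peptide=MKQSFSRS
pos 28: GCG -> A; peptide=MKQSFSRSA
pos 31: CGG -> R; peptide=MKQSFSRSAR
pos 34: ACA -> T; peptide=MKQSFSRSART
pos 37: GAC -> D; peptide=MKQSFSRSARTD
pos 40: UGA -> STOP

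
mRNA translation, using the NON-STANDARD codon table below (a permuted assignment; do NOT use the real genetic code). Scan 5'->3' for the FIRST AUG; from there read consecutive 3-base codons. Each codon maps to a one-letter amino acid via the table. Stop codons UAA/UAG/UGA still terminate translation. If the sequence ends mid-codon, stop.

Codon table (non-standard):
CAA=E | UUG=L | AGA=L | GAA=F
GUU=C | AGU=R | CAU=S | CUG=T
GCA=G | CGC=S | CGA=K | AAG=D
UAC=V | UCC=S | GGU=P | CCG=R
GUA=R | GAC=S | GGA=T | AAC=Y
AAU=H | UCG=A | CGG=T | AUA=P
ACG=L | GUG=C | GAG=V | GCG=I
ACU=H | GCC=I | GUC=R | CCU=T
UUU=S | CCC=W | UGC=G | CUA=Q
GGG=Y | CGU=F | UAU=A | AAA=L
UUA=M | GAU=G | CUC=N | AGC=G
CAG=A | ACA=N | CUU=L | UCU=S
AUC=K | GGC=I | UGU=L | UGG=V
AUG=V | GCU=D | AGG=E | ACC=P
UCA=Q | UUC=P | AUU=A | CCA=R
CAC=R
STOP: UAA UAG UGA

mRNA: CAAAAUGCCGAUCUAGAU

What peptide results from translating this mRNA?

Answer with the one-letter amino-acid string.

start AUG at pos 4
pos 4: AUG -> V; peptide=V
pos 7: CCG -> R; peptide=VR
pos 10: AUC -> K; peptide=VRK
pos 13: UAG -> STOP

Answer: VRK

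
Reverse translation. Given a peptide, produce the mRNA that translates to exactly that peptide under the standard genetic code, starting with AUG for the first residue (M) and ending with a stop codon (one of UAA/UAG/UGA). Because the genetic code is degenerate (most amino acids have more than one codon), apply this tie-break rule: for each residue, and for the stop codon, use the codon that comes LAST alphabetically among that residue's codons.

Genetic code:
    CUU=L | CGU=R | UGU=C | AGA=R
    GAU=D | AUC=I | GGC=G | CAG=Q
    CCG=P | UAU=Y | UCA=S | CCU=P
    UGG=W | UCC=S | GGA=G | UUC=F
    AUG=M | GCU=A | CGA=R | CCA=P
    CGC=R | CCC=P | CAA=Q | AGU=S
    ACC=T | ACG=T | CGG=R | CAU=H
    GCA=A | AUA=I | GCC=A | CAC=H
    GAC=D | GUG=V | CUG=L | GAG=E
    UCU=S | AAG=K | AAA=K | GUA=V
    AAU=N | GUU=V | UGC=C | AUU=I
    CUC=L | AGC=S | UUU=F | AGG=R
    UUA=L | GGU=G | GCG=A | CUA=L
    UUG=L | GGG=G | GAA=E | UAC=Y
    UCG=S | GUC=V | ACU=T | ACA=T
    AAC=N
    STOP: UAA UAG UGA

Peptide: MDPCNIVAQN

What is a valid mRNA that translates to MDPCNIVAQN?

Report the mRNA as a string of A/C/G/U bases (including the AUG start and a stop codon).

Answer: mRNA: AUGGAUCCUUGUAAUAUUGUUGCUCAGAAUUGA

Derivation:
residue 1: M -> AUG (start codon)
residue 2: D codons sorted = GAC,GAU -> pick last = GAU
residue 3: P codons sorted = CCA,CCC,CCG,CCU -> pick last = CCU
residue 4: C codons sorted = UGC,UGU -> pick last = UGU
residue 5: N codons sorted = AAC,AAU -> pick last = AAU
residue 6: I codons sorted = AUA,AUC,AUU -> pick last = AUU
residue 7: V codons sorted = GUA,GUC,GUG,GUU -> pick last = GUU
residue 8: A codons sorted = GCA,GCC,GCG,GCU -> pick last = GCU
residue 9: Q codons sorted = CAA,CAG -> pick last = CAG
residue 10: N codons sorted = AAC,AAU -> pick last = AAU
terminator: stop codons sorted = UAA,UAG,UGA -> pick last = UGA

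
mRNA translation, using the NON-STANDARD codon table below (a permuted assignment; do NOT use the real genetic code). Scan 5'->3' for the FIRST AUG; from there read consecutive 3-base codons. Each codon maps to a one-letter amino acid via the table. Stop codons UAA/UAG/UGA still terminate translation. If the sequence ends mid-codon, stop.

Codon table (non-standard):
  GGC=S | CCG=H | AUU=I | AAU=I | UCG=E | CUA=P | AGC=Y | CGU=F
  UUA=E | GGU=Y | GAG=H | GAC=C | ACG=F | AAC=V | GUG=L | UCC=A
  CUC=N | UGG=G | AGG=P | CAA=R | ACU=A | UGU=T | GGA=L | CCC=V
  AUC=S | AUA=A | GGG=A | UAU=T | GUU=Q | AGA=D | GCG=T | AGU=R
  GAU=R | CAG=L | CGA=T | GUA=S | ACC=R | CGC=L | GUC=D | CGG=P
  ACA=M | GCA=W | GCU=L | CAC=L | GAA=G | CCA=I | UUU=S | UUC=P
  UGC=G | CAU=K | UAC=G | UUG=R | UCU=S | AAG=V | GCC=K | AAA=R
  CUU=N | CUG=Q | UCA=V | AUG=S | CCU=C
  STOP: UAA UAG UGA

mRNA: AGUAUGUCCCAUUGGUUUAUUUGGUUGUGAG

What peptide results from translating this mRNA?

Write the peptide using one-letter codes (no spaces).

start AUG at pos 3
pos 3: AUG -> S; peptide=S
pos 6: UCC -> A; peptide=SA
pos 9: CAU -> K; peptide=SAK
pos 12: UGG -> G; peptide=SAKG
pos 15: UUU -> S; peptide=SAKGS
pos 18: AUU -> I; peptide=SAKGSI
pos 21: UGG -> G; peptide=SAKGSIG
pos 24: UUG -> R; peptide=SAKGSIGR
pos 27: UGA -> STOP

Answer: SAKGSIGR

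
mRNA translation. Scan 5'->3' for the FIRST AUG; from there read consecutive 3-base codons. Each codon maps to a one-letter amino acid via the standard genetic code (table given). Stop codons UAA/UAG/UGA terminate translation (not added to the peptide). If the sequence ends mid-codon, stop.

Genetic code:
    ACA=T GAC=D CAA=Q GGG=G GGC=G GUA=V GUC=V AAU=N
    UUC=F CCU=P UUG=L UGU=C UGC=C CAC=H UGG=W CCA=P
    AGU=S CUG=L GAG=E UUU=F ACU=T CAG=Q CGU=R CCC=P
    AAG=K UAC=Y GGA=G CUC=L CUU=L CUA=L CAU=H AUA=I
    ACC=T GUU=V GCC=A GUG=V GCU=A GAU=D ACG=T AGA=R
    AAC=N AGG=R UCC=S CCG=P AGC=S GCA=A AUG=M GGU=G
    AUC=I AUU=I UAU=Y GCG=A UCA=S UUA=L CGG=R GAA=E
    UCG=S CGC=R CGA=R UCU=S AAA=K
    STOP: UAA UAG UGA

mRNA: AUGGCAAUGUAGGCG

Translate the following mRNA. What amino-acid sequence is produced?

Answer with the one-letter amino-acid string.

start AUG at pos 0
pos 0: AUG -> M; peptide=M
pos 3: GCA -> A; peptide=MA
pos 6: AUG -> M; peptide=MAM
pos 9: UAG -> STOP

Answer: MAM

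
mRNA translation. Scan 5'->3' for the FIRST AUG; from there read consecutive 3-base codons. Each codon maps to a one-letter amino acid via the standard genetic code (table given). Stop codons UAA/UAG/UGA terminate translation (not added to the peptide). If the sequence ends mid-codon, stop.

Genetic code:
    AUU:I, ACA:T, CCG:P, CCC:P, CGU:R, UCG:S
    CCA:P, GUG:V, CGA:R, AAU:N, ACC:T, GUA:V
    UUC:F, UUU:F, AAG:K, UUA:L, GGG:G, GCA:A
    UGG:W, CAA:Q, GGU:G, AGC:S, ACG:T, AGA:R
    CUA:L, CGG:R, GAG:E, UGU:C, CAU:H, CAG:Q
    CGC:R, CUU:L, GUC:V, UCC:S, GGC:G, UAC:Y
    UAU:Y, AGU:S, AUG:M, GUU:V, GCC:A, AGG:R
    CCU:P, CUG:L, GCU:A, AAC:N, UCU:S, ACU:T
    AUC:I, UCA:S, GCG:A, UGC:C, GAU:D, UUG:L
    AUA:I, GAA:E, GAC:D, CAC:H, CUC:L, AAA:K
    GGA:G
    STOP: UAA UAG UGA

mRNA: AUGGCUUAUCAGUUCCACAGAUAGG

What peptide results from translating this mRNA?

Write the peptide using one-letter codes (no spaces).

Answer: MAYQFHR

Derivation:
start AUG at pos 0
pos 0: AUG -> M; peptide=M
pos 3: GCU -> A; peptide=MA
pos 6: UAU -> Y; peptide=MAY
pos 9: CAG -> Q; peptide=MAYQ
pos 12: UUC -> F; peptide=MAYQF
pos 15: CAC -> H; peptide=MAYQFH
pos 18: AGA -> R; peptide=MAYQFHR
pos 21: UAG -> STOP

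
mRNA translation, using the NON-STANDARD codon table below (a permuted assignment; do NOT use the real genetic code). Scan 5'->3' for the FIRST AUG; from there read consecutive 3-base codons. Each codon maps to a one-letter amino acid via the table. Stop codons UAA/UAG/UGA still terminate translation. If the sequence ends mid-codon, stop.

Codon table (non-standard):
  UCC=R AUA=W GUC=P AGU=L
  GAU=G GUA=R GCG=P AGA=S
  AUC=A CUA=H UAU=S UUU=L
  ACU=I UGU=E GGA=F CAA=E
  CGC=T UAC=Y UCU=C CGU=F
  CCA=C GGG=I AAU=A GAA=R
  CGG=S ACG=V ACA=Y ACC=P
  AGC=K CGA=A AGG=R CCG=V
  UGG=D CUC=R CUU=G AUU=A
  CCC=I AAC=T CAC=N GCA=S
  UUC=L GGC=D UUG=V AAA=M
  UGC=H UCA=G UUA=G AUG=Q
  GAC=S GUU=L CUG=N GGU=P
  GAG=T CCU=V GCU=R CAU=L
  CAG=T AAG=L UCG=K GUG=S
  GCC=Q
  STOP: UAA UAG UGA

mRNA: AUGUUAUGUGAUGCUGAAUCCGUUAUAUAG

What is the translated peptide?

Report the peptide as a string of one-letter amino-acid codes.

Answer: QGEGRRRLW

Derivation:
start AUG at pos 0
pos 0: AUG -> Q; peptide=Q
pos 3: UUA -> G; peptide=QG
pos 6: UGU -> E; peptide=QGE
pos 9: GAU -> G; peptide=QGEG
pos 12: GCU -> R; peptide=QGEGR
pos 15: GAA -> R; peptide=QGEGRR
pos 18: UCC -> R; peptide=QGEGRRR
pos 21: GUU -> L; peptide=QGEGRRRL
pos 24: AUA -> W; peptide=QGEGRRRLW
pos 27: UAG -> STOP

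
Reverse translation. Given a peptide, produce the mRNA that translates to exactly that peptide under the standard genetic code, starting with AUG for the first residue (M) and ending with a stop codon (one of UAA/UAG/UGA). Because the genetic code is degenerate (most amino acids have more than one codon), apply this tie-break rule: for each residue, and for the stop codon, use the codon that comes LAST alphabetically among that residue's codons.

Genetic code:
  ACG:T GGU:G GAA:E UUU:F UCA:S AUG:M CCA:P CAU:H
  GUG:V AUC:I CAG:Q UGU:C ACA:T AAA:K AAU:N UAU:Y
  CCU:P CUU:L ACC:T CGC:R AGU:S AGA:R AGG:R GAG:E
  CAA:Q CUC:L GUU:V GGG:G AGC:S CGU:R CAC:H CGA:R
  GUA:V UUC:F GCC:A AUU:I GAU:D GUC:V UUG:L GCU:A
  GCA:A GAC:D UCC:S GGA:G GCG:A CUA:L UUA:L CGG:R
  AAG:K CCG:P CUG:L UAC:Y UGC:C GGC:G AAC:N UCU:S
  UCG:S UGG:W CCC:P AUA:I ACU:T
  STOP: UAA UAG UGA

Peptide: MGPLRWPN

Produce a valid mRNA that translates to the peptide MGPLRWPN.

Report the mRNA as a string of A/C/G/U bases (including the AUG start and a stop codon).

Answer: mRNA: AUGGGUCCUUUGCGUUGGCCUAAUUGA

Derivation:
residue 1: M -> AUG (start codon)
residue 2: G codons sorted = GGA,GGC,GGG,GGU -> pick last = GGU
residue 3: P codons sorted = CCA,CCC,CCG,CCU -> pick last = CCU
residue 4: L codons sorted = CUA,CUC,CUG,CUU,UUA,UUG -> pick last = UUG
residue 5: R codons sorted = AGA,AGG,CGA,CGC,CGG,CGU -> pick last = CGU
residue 6: W -> UGG (only codon)
residue 7: P codons sorted = CCA,CCC,CCG,CCU -> pick last = CCU
residue 8: N codons sorted = AAC,AAU -> pick last = AAU
terminator: stop codons sorted = UAA,UAG,UGA -> pick last = UGA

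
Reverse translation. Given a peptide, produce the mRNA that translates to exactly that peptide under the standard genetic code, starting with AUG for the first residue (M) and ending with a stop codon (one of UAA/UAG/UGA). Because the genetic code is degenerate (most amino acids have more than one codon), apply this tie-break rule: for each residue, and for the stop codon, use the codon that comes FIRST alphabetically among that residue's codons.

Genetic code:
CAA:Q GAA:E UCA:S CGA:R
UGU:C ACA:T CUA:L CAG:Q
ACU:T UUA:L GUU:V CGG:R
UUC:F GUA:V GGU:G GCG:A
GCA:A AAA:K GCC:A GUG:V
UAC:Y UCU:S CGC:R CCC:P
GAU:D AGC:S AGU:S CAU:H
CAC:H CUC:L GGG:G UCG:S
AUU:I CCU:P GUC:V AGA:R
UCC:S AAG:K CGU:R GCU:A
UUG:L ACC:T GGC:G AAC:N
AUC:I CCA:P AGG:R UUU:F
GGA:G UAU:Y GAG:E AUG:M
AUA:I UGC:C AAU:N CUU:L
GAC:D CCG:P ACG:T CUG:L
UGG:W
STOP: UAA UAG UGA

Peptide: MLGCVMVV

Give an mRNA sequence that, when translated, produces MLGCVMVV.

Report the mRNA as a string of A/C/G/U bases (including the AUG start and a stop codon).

Answer: mRNA: AUGCUAGGAUGCGUAAUGGUAGUAUAA

Derivation:
residue 1: M -> AUG (start codon)
residue 2: L codons sorted = CUA,CUC,CUG,CUU,UUA,UUG -> pick first = CUA
residue 3: G codons sorted = GGA,GGC,GGG,GGU -> pick first = GGA
residue 4: C codons sorted = UGC,UGU -> pick first = UGC
residue 5: V codons sorted = GUA,GUC,GUG,GUU -> pick first = GUA
residue 6: M -> AUG (only codon)
residue 7: V codons sorted = GUA,GUC,GUG,GUU -> pick first = GUA
residue 8: V codons sorted = GUA,GUC,GUG,GUU -> pick first = GUA
terminator: stop codons sorted = UAA,UAG,UGA -> pick first = UAA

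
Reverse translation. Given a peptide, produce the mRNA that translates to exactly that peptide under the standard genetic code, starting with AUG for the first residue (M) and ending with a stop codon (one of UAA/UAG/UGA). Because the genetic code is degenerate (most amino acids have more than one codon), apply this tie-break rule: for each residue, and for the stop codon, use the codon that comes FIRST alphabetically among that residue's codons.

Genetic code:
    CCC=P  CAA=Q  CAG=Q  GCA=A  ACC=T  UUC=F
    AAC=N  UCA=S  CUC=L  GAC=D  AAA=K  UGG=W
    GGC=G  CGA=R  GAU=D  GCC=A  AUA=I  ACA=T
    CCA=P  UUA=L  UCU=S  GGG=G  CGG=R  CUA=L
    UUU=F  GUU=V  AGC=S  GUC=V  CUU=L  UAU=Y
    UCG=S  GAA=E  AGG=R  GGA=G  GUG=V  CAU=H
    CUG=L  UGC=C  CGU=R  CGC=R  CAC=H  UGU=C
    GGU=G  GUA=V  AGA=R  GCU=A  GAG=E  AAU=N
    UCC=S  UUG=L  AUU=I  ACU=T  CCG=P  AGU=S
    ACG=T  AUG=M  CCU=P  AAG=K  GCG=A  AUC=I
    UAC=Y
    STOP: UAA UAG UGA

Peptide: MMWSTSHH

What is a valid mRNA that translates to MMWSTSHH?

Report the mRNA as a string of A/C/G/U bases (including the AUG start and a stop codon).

residue 1: M -> AUG (start codon)
residue 2: M -> AUG (only codon)
residue 3: W -> UGG (only codon)
residue 4: S codons sorted = AGC,AGU,UCA,UCC,UCG,UCU -> pick first = AGC
residue 5: T codons sorted = ACA,ACC,ACG,ACU -> pick first = ACA
residue 6: S codons sorted = AGC,AGU,UCA,UCC,UCG,UCU -> pick first = AGC
residue 7: H codons sorted = CAC,CAU -> pick first = CAC
residue 8: H codons sorted = CAC,CAU -> pick first = CAC
terminator: stop codons sorted = UAA,UAG,UGA -> pick first = UAA

Answer: mRNA: AUGAUGUGGAGCACAAGCCACCACUAA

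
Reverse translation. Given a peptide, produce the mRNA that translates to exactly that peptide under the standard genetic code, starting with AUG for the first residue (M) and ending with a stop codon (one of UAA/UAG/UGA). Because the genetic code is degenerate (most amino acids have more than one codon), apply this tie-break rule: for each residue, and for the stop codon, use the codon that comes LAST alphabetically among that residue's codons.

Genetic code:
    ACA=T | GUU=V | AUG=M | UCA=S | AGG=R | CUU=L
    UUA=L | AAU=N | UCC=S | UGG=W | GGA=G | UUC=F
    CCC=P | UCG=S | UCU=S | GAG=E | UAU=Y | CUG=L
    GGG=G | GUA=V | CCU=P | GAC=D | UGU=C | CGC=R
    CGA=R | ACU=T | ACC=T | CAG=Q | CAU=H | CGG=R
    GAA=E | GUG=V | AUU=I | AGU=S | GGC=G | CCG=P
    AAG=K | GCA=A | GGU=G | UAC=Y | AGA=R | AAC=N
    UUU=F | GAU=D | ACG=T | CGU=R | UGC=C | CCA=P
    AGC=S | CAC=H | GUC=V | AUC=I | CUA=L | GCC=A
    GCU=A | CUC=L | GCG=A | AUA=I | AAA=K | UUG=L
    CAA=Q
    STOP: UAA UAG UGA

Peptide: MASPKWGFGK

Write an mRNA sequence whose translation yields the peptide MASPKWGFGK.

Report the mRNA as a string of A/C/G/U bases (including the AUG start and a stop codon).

residue 1: M -> AUG (start codon)
residue 2: A codons sorted = GCA,GCC,GCG,GCU -> pick last = GCU
residue 3: S codons sorted = AGC,AGU,UCA,UCC,UCG,UCU -> pick last = UCU
residue 4: P codons sorted = CCA,CCC,CCG,CCU -> pick last = CCU
residue 5: K codons sorted = AAA,AAG -> pick last = AAG
residue 6: W -> UGG (only codon)
residue 7: G codons sorted = GGA,GGC,GGG,GGU -> pick last = GGU
residue 8: F codons sorted = UUC,UUU -> pick last = UUU
residue 9: G codons sorted = GGA,GGC,GGG,GGU -> pick last = GGU
residue 10: K codons sorted = AAA,AAG -> pick last = AAG
terminator: stop codons sorted = UAA,UAG,UGA -> pick last = UGA

Answer: mRNA: AUGGCUUCUCCUAAGUGGGGUUUUGGUAAGUGA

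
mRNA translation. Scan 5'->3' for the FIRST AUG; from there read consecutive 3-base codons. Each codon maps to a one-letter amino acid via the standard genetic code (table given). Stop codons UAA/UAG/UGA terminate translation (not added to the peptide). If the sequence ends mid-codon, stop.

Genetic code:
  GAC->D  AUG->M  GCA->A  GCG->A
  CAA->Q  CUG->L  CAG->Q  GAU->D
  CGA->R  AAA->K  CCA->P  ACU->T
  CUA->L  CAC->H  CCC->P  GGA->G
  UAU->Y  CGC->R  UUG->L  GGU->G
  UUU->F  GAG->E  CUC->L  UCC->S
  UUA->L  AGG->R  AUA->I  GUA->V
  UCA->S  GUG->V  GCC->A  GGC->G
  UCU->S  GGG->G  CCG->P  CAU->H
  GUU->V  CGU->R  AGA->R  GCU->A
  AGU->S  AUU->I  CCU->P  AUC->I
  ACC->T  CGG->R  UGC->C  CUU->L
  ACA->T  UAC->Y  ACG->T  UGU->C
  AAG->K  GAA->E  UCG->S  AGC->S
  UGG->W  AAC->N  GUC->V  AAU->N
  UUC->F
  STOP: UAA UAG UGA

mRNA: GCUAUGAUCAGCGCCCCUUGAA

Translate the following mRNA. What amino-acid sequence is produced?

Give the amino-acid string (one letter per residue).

start AUG at pos 3
pos 3: AUG -> M; peptide=M
pos 6: AUC -> I; peptide=MI
pos 9: AGC -> S; peptide=MIS
pos 12: GCC -> A; peptide=MISA
pos 15: CCU -> P; peptide=MISAP
pos 18: UGA -> STOP

Answer: MISAP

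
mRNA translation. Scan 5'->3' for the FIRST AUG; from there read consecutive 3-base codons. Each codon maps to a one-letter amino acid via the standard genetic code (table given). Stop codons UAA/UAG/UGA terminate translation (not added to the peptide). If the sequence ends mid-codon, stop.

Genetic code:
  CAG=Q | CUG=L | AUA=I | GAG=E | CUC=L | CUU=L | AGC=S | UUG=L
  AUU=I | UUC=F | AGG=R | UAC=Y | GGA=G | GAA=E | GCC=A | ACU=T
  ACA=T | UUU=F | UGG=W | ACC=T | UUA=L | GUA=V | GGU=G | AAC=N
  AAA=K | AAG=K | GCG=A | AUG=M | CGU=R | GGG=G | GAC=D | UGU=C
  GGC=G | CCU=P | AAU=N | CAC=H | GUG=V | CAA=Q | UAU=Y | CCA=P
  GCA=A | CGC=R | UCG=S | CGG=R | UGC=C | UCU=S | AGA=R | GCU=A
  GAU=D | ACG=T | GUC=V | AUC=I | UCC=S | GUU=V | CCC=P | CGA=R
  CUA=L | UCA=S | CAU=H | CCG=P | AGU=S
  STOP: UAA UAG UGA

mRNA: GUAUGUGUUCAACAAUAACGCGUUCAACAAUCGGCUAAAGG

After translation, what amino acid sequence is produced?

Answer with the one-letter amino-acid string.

Answer: MCSTITRSTIG

Derivation:
start AUG at pos 2
pos 2: AUG -> M; peptide=M
pos 5: UGU -> C; peptide=MC
pos 8: UCA -> S; peptide=MCS
pos 11: ACA -> T; peptide=MCST
pos 14: AUA -> I; peptide=MCSTI
pos 17: ACG -> T; peptide=MCSTIT
pos 20: CGU -> R; peptide=MCSTITR
pos 23: UCA -> S; peptide=MCSTITRS
pos 26: ACA -> T; peptide=MCSTITRST
pos 29: AUC -> I; peptide=MCSTITRSTI
pos 32: GGC -> G; peptide=MCSTITRSTIG
pos 35: UAA -> STOP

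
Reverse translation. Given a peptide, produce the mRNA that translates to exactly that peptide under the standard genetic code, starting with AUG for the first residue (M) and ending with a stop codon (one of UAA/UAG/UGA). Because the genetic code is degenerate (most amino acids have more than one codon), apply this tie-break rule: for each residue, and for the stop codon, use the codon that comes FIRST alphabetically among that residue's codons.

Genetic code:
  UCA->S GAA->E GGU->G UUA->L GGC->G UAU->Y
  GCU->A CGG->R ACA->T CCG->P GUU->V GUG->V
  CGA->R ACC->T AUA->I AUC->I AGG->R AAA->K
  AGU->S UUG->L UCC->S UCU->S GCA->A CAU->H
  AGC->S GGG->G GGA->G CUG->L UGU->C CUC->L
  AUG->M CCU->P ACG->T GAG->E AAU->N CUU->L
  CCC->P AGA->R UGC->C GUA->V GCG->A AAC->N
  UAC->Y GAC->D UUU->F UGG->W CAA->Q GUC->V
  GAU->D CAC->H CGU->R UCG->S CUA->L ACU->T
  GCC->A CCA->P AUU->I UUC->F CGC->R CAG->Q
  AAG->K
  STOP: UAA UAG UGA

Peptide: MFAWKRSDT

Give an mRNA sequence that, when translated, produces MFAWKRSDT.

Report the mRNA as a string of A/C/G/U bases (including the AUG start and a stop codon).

residue 1: M -> AUG (start codon)
residue 2: F codons sorted = UUC,UUU -> pick first = UUC
residue 3: A codons sorted = GCA,GCC,GCG,GCU -> pick first = GCA
residue 4: W -> UGG (only codon)
residue 5: K codons sorted = AAA,AAG -> pick first = AAA
residue 6: R codons sorted = AGA,AGG,CGA,CGC,CGG,CGU -> pick first = AGA
residue 7: S codons sorted = AGC,AGU,UCA,UCC,UCG,UCU -> pick first = AGC
residue 8: D codons sorted = GAC,GAU -> pick first = GAC
residue 9: T codons sorted = ACA,ACC,ACG,ACU -> pick first = ACA
terminator: stop codons sorted = UAA,UAG,UGA -> pick first = UAA

Answer: mRNA: AUGUUCGCAUGGAAAAGAAGCGACACAUAA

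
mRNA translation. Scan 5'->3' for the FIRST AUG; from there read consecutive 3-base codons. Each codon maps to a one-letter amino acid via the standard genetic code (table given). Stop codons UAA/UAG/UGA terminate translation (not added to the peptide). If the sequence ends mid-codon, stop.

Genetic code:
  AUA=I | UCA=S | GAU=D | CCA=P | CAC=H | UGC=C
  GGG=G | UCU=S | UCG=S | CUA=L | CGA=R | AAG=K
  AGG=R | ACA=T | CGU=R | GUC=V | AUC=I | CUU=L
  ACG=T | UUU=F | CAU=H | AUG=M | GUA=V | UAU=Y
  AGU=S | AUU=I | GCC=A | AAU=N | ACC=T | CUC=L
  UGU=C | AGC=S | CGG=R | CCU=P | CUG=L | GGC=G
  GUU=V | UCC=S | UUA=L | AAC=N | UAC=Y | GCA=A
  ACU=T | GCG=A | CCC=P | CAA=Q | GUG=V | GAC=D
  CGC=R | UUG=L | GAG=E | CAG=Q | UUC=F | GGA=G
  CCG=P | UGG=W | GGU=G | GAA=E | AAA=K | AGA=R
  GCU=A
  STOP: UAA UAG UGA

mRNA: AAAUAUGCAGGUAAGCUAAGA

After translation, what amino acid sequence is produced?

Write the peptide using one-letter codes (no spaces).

start AUG at pos 4
pos 4: AUG -> M; peptide=M
pos 7: CAG -> Q; peptide=MQ
pos 10: GUA -> V; peptide=MQV
pos 13: AGC -> S; peptide=MQVS
pos 16: UAA -> STOP

Answer: MQVS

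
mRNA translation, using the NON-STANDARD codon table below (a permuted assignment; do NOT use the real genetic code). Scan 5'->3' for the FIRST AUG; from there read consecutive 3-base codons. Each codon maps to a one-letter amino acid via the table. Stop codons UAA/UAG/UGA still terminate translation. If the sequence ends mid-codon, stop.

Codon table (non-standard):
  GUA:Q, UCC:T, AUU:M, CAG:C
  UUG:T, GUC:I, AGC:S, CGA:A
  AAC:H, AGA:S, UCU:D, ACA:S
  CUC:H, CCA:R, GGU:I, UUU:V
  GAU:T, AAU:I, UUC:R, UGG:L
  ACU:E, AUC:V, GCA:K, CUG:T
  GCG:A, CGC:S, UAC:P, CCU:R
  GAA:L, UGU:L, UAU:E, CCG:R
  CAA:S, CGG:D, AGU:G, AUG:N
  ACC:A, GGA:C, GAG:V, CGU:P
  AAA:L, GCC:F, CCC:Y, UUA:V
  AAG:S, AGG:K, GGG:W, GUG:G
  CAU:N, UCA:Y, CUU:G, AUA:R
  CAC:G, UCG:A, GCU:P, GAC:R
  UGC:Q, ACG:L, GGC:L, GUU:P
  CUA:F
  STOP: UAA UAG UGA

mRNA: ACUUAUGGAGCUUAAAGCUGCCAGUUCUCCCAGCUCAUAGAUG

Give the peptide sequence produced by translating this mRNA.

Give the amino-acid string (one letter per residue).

Answer: NVGLPFGDYSY

Derivation:
start AUG at pos 4
pos 4: AUG -> N; peptide=N
pos 7: GAG -> V; peptide=NV
pos 10: CUU -> G; peptide=NVG
pos 13: AAA -> L; peptide=NVGL
pos 16: GCU -> P; peptide=NVGLP
pos 19: GCC -> F; peptide=NVGLPF
pos 22: AGU -> G; peptide=NVGLPFG
pos 25: UCU -> D; peptide=NVGLPFGD
pos 28: CCC -> Y; peptide=NVGLPFGDY
pos 31: AGC -> S; peptide=NVGLPFGDYS
pos 34: UCA -> Y; peptide=NVGLPFGDYSY
pos 37: UAG -> STOP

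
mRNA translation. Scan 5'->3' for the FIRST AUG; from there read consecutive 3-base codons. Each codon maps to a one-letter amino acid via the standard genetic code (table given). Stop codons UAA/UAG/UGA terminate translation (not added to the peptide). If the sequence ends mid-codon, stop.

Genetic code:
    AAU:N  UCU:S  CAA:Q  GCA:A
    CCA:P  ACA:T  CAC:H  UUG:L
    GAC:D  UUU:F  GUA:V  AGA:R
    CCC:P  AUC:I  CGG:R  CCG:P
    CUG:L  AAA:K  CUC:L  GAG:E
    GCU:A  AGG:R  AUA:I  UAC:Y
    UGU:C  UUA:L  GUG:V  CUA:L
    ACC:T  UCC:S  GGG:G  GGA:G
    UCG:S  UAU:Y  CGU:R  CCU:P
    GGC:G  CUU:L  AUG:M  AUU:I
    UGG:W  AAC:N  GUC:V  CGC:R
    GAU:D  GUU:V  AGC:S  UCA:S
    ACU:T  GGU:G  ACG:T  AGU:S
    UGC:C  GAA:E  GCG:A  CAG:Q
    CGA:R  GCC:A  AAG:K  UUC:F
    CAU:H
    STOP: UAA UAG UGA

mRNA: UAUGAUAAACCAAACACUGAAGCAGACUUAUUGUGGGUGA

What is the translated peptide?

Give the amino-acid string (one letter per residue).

Answer: MINQTLKQTYCG

Derivation:
start AUG at pos 1
pos 1: AUG -> M; peptide=M
pos 4: AUA -> I; peptide=MI
pos 7: AAC -> N; peptide=MIN
pos 10: CAA -> Q; peptide=MINQ
pos 13: ACA -> T; peptide=MINQT
pos 16: CUG -> L; peptide=MINQTL
pos 19: AAG -> K; peptide=MINQTLK
pos 22: CAG -> Q; peptide=MINQTLKQ
pos 25: ACU -> T; peptide=MINQTLKQT
pos 28: UAU -> Y; peptide=MINQTLKQTY
pos 31: UGU -> C; peptide=MINQTLKQTYC
pos 34: GGG -> G; peptide=MINQTLKQTYCG
pos 37: UGA -> STOP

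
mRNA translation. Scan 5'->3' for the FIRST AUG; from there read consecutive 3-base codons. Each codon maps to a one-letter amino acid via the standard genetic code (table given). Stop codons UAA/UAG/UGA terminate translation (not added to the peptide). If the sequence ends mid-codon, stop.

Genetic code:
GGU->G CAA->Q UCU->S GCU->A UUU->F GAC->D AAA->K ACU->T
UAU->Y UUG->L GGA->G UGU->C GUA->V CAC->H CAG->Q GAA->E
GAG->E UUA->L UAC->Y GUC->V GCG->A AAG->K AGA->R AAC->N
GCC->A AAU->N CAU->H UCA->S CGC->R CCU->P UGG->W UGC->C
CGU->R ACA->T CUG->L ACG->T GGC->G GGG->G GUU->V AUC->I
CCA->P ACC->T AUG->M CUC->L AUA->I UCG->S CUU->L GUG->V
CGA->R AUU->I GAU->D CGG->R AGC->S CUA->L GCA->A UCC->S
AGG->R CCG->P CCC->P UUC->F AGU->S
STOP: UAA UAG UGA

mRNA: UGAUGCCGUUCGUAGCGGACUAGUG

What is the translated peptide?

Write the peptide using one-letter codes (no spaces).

Answer: MPFVAD

Derivation:
start AUG at pos 2
pos 2: AUG -> M; peptide=M
pos 5: CCG -> P; peptide=MP
pos 8: UUC -> F; peptide=MPF
pos 11: GUA -> V; peptide=MPFV
pos 14: GCG -> A; peptide=MPFVA
pos 17: GAC -> D; peptide=MPFVAD
pos 20: UAG -> STOP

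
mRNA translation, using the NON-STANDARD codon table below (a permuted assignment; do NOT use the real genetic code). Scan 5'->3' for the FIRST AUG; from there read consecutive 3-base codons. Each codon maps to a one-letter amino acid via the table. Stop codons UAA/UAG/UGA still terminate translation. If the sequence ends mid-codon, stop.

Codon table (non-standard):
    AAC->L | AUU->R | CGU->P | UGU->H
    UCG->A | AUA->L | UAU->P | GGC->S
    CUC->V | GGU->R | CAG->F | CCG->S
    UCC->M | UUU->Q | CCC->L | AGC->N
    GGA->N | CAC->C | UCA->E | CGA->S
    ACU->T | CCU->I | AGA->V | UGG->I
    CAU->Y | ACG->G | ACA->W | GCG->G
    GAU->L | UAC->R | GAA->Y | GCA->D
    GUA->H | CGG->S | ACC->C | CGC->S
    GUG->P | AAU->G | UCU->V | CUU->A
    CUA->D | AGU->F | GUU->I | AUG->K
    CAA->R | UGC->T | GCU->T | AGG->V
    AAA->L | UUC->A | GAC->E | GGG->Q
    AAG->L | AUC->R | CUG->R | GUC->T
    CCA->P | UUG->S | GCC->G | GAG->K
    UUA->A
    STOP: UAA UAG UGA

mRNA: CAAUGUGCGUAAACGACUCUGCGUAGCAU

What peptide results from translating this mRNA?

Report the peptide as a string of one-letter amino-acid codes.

start AUG at pos 2
pos 2: AUG -> K; peptide=K
pos 5: UGC -> T; peptide=KT
pos 8: GUA -> H; peptide=KTH
pos 11: AAC -> L; peptide=KTHL
pos 14: GAC -> E; peptide=KTHLE
pos 17: UCU -> V; peptide=KTHLEV
pos 20: GCG -> G; peptide=KTHLEVG
pos 23: UAG -> STOP

Answer: KTHLEVG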